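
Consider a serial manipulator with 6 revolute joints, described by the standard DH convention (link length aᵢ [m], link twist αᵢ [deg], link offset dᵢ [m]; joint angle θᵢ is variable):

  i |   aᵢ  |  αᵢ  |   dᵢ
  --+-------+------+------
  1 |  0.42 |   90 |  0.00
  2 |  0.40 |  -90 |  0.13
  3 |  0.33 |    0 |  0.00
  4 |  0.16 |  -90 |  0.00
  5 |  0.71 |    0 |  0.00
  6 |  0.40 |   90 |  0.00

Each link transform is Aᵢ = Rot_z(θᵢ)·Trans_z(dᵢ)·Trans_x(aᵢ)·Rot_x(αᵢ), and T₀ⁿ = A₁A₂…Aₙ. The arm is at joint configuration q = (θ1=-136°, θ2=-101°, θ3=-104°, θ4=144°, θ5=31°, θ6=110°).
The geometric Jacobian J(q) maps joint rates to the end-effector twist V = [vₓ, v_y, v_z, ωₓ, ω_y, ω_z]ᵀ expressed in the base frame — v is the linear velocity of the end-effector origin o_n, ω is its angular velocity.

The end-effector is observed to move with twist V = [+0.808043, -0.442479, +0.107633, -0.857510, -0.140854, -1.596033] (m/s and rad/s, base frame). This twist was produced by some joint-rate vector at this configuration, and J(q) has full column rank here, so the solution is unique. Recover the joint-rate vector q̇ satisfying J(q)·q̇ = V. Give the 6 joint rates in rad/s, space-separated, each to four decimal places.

-0.7080 -0.3820 -0.0040 0.8750 -0.7080 -0.4360

o_n = [0.1176, 0.3304, -0.5407]
J₁: ẑ×o_n = [-0.3304, 0.1176, 0.0000], ω = ẑ
J2: z=[-0.6947, 0.7193, 0.0000] o=[-0.3021, -0.2918, 0.0000] → [-0.3889, -0.3756, -0.7341, -0.6947, 0.7193, 0.0000]
J3: z=[-0.7061, -0.6819, -0.1908] o=[-0.3375, -0.1452, -0.3927] → [0.1917, -0.1914, -0.0255, -0.7061, -0.6819, -0.1908]
J4: z=[-0.7061, -0.6819, -0.1908] o=[-0.5709, 0.0745, -0.3143] → [0.2032, -0.2912, 0.2888, -0.7061, -0.6819, -0.1908]
J5: z=[0.4439, -0.6362, 0.6310] o=[-0.4826, 0.0168, -0.4346] → [-0.1304, 0.4258, 0.5211, 0.4439, -0.6362, 0.6310]
J6: z=[0.4439, -0.6362, 0.6310] o=[0.1113, 0.0465, -0.8225] → [-0.3584, -0.1211, 0.1300, 0.4439, -0.6362, 0.6310]
q̇ = J⁺·V = [-0.7080, -0.3820, -0.0040, 0.8750, -0.7080, -0.4360]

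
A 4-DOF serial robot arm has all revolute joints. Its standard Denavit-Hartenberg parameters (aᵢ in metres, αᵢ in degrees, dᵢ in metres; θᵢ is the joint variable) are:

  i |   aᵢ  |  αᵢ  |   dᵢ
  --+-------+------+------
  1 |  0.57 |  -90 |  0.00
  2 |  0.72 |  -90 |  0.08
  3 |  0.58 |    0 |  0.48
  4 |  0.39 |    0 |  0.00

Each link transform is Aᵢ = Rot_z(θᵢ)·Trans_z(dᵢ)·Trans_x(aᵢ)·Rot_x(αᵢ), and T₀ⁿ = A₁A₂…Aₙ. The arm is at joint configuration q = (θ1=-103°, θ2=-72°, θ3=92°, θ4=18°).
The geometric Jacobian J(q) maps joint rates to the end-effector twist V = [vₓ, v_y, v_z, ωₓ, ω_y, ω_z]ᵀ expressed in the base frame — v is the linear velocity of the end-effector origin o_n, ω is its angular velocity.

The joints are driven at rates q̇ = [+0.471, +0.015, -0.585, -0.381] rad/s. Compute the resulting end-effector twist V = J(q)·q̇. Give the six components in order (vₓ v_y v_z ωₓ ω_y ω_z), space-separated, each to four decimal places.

o_n = [-1.1142, -0.9759, 0.3903]
J₁: ẑ×o_n = [0.9759, -1.1142, 0.0000], ω = ẑ
J2: z=[0.9744, -0.2250, 0.0000] o=[-0.1282, -0.5554, 0.0000] → [-0.0878, -0.3803, -0.6315, 0.9744, -0.2250, 0.0000]
J3: z=[-0.2139, -0.9267, -0.3090] o=[-0.1003, -0.7902, 0.6848] → [0.2155, 0.2503, -0.8998, -0.2139, -0.9267, -0.3090]
J4: z=[-0.2139, -0.9267, -0.3090] o=[-0.7664, -1.0985, 0.5172] → [0.1554, 0.0803, -0.3485, -0.2139, -0.9267, -0.3090]
V = J·q̇ = [0.2731, -0.7075, 0.6497, 0.2213, 0.8918, 0.7695]

0.2731 -0.7075 0.6497 0.2213 0.8918 0.7695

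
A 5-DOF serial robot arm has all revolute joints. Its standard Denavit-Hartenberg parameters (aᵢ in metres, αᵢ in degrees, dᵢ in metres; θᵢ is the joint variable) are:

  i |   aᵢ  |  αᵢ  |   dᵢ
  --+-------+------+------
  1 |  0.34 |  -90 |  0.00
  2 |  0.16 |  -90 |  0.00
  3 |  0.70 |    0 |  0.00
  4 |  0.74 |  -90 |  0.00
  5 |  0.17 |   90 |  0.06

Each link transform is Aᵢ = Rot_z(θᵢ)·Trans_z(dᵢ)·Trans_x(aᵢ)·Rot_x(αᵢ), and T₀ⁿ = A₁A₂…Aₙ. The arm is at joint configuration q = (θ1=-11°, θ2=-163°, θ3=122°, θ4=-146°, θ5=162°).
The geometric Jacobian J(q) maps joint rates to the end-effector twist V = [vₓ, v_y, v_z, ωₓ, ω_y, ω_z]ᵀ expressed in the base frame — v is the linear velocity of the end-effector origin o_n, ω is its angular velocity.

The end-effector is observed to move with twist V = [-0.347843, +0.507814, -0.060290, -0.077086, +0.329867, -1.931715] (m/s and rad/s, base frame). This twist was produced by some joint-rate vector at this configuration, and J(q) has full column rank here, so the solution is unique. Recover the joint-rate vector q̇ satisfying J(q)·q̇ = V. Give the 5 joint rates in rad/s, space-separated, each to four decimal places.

o_n = [-0.0810, -0.4052, 0.0497]
J₁: ẑ×o_n = [0.4052, -0.0810, 0.0000], ω = ẑ
J2: z=[0.1908, 0.9816, 0.0000] o=[0.3338, -0.0649, 0.0000] → [0.0488, -0.0095, 0.3422, 0.1908, 0.9816, 0.0000]
J3: z=[0.2870, -0.0558, 0.9563] o=[0.1836, -0.0357, 0.0468] → [0.3532, -0.2538, -0.1208, 0.2870, -0.0558, 0.9563]
J4: z=[0.2870, -0.0558, 0.9563] o=[0.4185, -0.6861, -0.0617] → [-0.2748, -0.5097, 0.0527, 0.2870, -0.0558, 0.9563]
J5: z=[-0.5561, -0.8225, 0.1189] o=[-0.1587, -0.2673, 0.1360] → [0.0874, -0.0388, 0.1406, -0.5561, -0.8225, 0.1189]
q̇ = J⁺·V = [-0.9650, -0.0280, -0.3000, -0.6650, -0.3690]

-0.9650 -0.0280 -0.3000 -0.6650 -0.3690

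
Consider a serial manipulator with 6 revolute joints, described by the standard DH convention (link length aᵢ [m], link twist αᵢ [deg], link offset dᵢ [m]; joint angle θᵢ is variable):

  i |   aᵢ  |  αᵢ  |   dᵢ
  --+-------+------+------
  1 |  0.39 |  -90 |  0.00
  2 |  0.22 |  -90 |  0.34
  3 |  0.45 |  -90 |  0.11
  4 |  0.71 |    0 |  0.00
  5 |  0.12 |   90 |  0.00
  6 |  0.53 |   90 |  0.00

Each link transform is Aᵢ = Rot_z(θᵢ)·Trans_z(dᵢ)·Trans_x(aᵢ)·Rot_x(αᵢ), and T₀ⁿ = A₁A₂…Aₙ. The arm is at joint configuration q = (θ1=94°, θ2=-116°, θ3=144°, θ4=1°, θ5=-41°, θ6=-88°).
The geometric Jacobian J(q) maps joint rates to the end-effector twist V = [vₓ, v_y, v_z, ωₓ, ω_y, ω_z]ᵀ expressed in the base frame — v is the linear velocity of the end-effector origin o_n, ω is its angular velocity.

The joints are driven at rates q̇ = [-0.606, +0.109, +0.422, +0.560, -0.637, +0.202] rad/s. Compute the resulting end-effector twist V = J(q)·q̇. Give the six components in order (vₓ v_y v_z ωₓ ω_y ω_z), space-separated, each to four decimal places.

0.2458 -0.5743 -0.6787 -0.1543 0.4428 -0.2181

o_n = [0.7766, 0.8300, -0.3612]
J₁: ẑ×o_n = [-0.8300, 0.7766, 0.0000], ω = ẑ
J2: z=[-0.9976, -0.0698, 0.0000] o=[-0.0272, 0.3890, 0.0000] → [0.0252, -0.3603, -0.3838, -0.9976, -0.0698, 0.0000]
J3: z=[-0.0627, 0.8966, 0.4384] o=[-0.3596, 0.2691, 0.1977] → [-0.7470, 0.4631, -1.0540, -0.0627, 0.8966, 0.4384]
J4: z=[-0.8250, 0.2006, -0.5283] o=[-0.1138, 0.5454, -0.0813] → [0.0942, -0.7014, -0.4134, -0.8250, 0.2006, -0.5283]
J5: z=[-0.8250, 0.2006, -0.5283] o=[0.2856, 0.8146, -0.6029] → [0.0566, -0.0600, -0.1112, -0.8250, 0.2006, -0.5283]
J6: z=[-0.4090, 0.4331, 0.8032] o=[0.3324, 0.9200, -0.6359] → [0.1913, 0.4692, -0.1556, -0.4090, 0.4331, 0.8032]
V = J·q̇ = [0.2458, -0.5743, -0.6787, -0.1543, 0.4428, -0.2181]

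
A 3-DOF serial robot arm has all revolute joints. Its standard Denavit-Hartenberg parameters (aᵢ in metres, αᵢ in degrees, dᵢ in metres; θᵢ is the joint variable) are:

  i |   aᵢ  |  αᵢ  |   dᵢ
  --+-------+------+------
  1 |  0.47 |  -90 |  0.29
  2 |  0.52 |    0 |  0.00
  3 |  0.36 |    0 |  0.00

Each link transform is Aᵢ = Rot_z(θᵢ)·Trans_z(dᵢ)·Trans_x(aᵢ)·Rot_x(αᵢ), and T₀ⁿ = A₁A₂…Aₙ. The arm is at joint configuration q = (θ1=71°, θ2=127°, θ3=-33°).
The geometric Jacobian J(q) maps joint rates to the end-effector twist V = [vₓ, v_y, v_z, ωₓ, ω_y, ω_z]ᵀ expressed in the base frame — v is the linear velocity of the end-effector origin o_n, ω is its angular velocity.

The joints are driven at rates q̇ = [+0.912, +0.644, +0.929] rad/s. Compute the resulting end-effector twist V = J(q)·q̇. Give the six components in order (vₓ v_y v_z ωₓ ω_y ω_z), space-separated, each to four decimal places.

o_n = [0.0430, 0.1248, -0.4844]
J₁: ẑ×o_n = [-0.1248, 0.0430, 0.0000], ω = ẑ
J2: z=[-0.9455, 0.3256, 0.0000] o=[0.1530, 0.4444, 0.2900] → [-0.2521, -0.7322, 0.3381, -0.9455, 0.3256, 0.0000]
J3: z=[-0.9455, 0.3256, 0.0000] o=[0.0511, 0.1485, -0.1253] → [-0.1169, -0.3396, 0.0251, -0.9455, 0.3256, 0.0000]
V = J·q̇ = [-0.3848, -0.7478, 0.2410, -1.4873, 0.5121, 0.9120]

-0.3848 -0.7478 0.2410 -1.4873 0.5121 0.9120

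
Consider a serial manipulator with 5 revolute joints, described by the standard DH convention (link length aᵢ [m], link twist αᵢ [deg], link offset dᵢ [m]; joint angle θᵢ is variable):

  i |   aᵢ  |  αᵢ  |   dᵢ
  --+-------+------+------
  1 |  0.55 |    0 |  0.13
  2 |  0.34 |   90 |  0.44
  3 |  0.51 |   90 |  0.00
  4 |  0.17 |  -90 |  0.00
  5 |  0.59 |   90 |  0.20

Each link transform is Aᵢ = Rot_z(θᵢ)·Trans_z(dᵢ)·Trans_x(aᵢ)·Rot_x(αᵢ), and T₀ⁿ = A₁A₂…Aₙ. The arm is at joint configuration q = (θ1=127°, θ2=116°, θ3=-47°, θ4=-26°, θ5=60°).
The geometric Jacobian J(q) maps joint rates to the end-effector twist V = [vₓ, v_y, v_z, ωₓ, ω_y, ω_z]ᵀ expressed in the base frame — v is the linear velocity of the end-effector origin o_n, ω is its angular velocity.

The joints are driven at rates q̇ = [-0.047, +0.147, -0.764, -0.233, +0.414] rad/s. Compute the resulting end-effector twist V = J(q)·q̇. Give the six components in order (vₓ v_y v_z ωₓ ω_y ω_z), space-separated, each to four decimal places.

o_n = [-0.9480, -0.8247, 0.1757]
J₁: ẑ×o_n = [0.8247, -0.9480, 0.0000], ω = ẑ
J2: z=[0.0000, 0.0000, 1.0000] o=[-0.3310, 0.4392, 0.1300] → [1.2640, -0.6170, 0.0000, 0.0000, 0.0000, 1.0000]
J3: z=[-0.8910, 0.4540, 0.0000] o=[-0.4854, 0.1363, 0.5700] → [-0.1790, -0.3513, 1.0663, -0.8910, 0.4540, 0.0000]
J4: z=[0.3320, 0.6516, -0.6820] o=[-0.6433, -0.1736, 0.1970] → [-0.4580, 0.2149, -0.0176, 0.3320, 0.6516, -0.6820]
J5: z=[-0.9366, 0.1417, -0.3206] o=[-0.6242, -0.3003, 0.0853] → [-0.1553, 0.1885, 0.5371, -0.9366, 0.1417, -0.3206]
V = J·q̇ = [0.3262, 0.2502, -0.5882, 0.2156, -0.4400, 0.1262]

0.3262 0.2502 -0.5882 0.2156 -0.4400 0.1262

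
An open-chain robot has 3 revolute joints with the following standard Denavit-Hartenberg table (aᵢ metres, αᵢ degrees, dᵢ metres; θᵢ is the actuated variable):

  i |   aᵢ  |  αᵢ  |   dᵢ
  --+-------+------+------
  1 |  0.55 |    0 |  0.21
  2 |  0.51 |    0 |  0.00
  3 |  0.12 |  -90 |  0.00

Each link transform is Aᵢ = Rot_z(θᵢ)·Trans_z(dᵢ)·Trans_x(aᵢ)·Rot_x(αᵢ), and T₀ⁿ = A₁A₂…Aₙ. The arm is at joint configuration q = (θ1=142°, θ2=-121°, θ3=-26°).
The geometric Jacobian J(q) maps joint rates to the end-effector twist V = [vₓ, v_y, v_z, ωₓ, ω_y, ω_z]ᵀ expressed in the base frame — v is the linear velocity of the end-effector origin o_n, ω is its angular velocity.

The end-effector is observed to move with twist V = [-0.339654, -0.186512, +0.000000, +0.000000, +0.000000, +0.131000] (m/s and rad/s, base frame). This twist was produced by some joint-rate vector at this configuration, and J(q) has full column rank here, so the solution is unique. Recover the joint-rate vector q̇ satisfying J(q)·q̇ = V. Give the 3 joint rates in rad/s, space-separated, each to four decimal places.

o_n = [0.1623, 0.5109, 0.2100]
J₁: ẑ×o_n = [-0.5109, 0.1623, 0.0000], ω = ẑ
J2: z=[0.0000, 0.0000, 1.0000] o=[-0.4334, 0.3386, 0.2100] → [-0.1723, 0.5957, 0.0000, 0.0000, 0.0000, 1.0000]
J3: z=[0.0000, 0.0000, 1.0000] o=[0.0427, 0.5214, 0.2100] → [0.0105, 0.1195, -0.0000, 0.0000, 0.0000, 1.0000]
q̇ = J⁺·V = [0.8290, -0.4990, -0.1990]

0.8290 -0.4990 -0.1990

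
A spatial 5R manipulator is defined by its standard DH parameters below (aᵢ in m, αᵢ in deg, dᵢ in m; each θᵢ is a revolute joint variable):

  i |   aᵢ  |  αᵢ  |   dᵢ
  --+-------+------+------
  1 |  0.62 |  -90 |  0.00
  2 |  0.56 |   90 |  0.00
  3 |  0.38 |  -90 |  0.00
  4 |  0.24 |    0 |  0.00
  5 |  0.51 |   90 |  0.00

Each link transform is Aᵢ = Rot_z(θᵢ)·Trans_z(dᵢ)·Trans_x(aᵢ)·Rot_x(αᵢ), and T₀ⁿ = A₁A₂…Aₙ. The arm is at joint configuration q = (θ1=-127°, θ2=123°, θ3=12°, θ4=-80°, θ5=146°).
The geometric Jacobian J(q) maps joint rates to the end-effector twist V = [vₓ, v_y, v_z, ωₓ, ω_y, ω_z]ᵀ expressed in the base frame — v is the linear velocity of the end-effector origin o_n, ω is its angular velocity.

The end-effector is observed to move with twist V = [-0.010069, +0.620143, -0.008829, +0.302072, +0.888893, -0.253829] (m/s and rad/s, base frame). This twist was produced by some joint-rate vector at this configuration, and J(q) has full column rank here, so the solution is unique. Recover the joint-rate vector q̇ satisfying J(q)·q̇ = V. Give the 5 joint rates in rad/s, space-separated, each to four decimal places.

-0.6140 0.5700 -0.9440 -0.3350 -0.5480

o_n = [0.2324, 0.0911, -0.8607]
J₁: ẑ×o_n = [-0.0911, 0.2324, 0.0000], ω = ẑ
J2: z=[0.7986, -0.6018, 0.0000] o=[-0.3731, -0.4952, 0.0000] → [0.5180, 0.6874, 0.8327, 0.7986, -0.6018, 0.0000]
J3: z=[-0.5047, -0.6698, -0.5446] o=[-0.1896, -0.2516, -0.4697] → [0.4486, -0.4272, 0.1097, -0.5047, -0.6698, -0.5446]
J4: z=[0.7130, -0.6791, 0.1744] o=[-0.0046, -0.1374, -0.7814] → [0.0140, 0.0979, 0.3240, 0.7130, -0.6791, 0.1744]
J5: z=[0.7130, -0.6791, 0.1744] o=[-0.1037, -0.2832, -0.9443] → [-0.1220, -0.0010, 0.4952, 0.7130, -0.6791, 0.1744]
q̇ = J⁺·V = [-0.6140, 0.5700, -0.9440, -0.3350, -0.5480]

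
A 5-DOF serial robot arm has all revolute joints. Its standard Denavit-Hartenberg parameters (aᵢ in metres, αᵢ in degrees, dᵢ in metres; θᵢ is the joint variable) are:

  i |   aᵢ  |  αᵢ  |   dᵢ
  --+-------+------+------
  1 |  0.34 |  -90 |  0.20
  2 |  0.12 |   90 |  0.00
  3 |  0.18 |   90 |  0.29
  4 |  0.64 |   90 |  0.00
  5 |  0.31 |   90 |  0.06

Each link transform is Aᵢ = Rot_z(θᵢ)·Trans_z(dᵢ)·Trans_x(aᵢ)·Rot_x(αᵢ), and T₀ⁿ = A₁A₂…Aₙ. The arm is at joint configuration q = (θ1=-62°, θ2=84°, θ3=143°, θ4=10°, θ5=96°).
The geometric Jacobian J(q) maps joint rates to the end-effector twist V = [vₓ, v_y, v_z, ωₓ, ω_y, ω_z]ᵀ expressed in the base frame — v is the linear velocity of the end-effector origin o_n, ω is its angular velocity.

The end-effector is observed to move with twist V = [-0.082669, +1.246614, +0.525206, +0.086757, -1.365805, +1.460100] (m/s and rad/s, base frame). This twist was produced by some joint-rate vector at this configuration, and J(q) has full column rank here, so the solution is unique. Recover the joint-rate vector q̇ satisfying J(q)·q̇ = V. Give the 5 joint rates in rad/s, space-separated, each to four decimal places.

0.9490 0.1410 0.5970 -0.7910 -0.7070

o_n = [0.9373, -0.2272, 0.5578]
J₁: ẑ×o_n = [0.2272, 0.9373, -0.0000], ω = ẑ
J2: z=[0.8829, 0.4695, 0.0000] o=[0.1596, -0.3002, 0.2000] → [0.1680, -0.3159, -0.3007, 0.8829, 0.4695, 0.0000]
J3: z=[0.4669, -0.8781, 0.1045] o=[0.1655, -0.3113, 0.0807] → [-0.4278, -0.1421, 0.7170, 0.4669, -0.8781, 0.1045]
J4: z=[0.7347, 0.3194, -0.5985] o=[0.3895, -0.5018, 0.2539] → [0.2614, -0.5511, 0.0268, 0.7347, 0.3194, -0.5985]
J5: z=[-0.3743, 0.9266, 0.0350] o=[0.7516, -0.3749, 0.7662] → [-0.1982, -0.0715, -0.2274, -0.3743, 0.9266, 0.0350]
q̇ = J⁺·V = [0.9490, 0.1410, 0.5970, -0.7910, -0.7070]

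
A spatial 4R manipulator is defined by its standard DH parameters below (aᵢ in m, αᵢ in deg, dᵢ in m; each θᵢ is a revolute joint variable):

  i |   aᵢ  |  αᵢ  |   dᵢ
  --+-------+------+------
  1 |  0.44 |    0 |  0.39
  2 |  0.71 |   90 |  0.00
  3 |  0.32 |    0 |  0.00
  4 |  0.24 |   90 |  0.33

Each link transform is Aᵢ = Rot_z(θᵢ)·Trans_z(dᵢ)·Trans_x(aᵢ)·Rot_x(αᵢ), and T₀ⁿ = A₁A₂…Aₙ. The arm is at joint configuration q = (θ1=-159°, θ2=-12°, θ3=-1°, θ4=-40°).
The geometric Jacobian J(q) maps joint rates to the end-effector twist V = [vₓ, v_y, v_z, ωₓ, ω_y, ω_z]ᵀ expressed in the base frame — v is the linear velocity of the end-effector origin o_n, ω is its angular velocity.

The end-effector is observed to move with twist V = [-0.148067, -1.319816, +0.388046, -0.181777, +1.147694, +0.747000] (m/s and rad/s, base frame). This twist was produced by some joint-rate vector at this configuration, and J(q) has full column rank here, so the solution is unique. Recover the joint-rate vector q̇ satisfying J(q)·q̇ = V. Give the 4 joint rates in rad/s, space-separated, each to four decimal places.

o_n = [-1.6586, -0.0212, 0.2270]
J₁: ẑ×o_n = [0.0212, -1.6586, 0.0000], ω = ẑ
J2: z=[0.0000, 0.0000, 1.0000] o=[-0.4108, -0.1577, 0.3900] → [-0.1365, -1.2478, 0.0000, 0.0000, 0.0000, 1.0000]
J3: z=[-0.1564, 0.9877, 0.0000] o=[-1.1120, -0.2688, 0.3900] → [-0.1610, -0.0255, 0.5011, -0.1564, 0.9877, 0.0000]
J4: z=[-0.1564, 0.9877, 0.0000] o=[-1.4280, -0.3188, 0.3844] → [-0.1555, -0.0246, 0.1811, -0.1564, 0.9877, 0.0000]
q̇ = J⁺·V = [0.8730, -0.1260, 0.5550, 0.6070]

0.8730 -0.1260 0.5550 0.6070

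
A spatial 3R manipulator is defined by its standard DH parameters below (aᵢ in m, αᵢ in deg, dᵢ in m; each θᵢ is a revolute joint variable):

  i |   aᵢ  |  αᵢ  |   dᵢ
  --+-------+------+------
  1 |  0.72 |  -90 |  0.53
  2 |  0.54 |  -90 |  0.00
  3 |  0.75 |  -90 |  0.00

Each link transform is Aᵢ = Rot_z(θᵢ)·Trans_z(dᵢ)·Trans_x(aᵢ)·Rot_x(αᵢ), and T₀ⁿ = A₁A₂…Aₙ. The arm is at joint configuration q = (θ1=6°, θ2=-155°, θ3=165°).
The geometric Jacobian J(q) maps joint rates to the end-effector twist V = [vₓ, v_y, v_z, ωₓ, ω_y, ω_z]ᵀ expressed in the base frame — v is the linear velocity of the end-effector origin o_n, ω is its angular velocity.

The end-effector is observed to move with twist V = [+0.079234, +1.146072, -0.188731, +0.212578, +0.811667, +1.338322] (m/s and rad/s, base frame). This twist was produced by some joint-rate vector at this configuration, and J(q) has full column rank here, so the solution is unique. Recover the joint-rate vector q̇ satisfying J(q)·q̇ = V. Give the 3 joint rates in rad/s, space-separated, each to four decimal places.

0.7030 0.7850 0.7010

o_n = [0.9026, -0.1003, 0.4521]
J₁: ẑ×o_n = [0.1003, 0.9026, -0.0000], ω = ẑ
J2: z=[-0.1045, 0.9945, 0.0000] o=[0.7161, 0.0753, 0.5300] → [-0.0775, -0.0081, -0.1672, -0.1045, 0.9945, 0.0000]
J3: z=[0.4203, 0.0442, 0.9063] o=[0.2293, 0.0241, 0.7582] → [0.0992, 0.7389, -0.0820, 0.4203, 0.0442, 0.9063]
q̇ = J⁺·V = [0.7030, 0.7850, 0.7010]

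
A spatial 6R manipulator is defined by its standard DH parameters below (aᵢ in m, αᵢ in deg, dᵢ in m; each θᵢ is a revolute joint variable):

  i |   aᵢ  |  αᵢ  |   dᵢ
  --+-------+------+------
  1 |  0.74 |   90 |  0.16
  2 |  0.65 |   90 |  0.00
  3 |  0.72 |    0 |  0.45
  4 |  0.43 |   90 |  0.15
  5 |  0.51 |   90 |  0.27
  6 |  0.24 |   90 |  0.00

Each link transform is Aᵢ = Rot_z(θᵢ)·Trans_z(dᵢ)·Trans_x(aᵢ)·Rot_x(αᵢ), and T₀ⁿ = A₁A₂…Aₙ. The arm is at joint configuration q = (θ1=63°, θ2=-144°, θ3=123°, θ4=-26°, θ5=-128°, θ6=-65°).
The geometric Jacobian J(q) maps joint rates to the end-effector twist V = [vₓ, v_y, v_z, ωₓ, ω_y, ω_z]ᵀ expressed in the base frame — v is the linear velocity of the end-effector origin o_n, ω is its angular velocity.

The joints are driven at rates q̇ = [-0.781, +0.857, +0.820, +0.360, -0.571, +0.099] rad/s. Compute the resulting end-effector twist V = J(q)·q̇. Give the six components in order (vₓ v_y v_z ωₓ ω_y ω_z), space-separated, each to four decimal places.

o_n = [0.7841, 0.0775, 0.0773]
J₁: ẑ×o_n = [-0.0775, 0.7841, 0.0000], ω = ẑ
J2: z=[0.8910, -0.4540, 0.0000] o=[0.3360, 0.6593, 0.1600] → [0.0376, 0.0737, -0.3149, 0.8910, -0.4540, 0.0000]
J3: z=[-0.2668, -0.5237, 0.8090] o=[0.0972, 0.1908, -0.2221] → [-0.0651, 0.6356, 0.3899, -0.2668, -0.5237, 0.8090]
J4: z=[-0.2668, -0.5237, 0.8090] o=[0.6592, -0.0363, 0.3725] → [0.0625, 0.0222, 0.0350, -0.2668, -0.5237, 0.8090]
J5: z=[-0.2560, -0.7708, -0.5834] o=[1.0187, -0.2709, 0.5246] → [0.5481, 0.0224, -0.2700, -0.2560, -0.7708, -0.5834]
J6: z=[-0.8964, -0.0366, 0.4416] o=[0.7651, -0.1546, 0.0195] → [-0.1046, 0.0602, -0.2074, -0.8964, -0.0366, 0.4416]
V = J·q̇ = [-0.2615, -0.0268, 0.1961, 0.5061, -0.5706, 0.5505]

-0.2615 -0.0268 0.1961 0.5061 -0.5706 0.5505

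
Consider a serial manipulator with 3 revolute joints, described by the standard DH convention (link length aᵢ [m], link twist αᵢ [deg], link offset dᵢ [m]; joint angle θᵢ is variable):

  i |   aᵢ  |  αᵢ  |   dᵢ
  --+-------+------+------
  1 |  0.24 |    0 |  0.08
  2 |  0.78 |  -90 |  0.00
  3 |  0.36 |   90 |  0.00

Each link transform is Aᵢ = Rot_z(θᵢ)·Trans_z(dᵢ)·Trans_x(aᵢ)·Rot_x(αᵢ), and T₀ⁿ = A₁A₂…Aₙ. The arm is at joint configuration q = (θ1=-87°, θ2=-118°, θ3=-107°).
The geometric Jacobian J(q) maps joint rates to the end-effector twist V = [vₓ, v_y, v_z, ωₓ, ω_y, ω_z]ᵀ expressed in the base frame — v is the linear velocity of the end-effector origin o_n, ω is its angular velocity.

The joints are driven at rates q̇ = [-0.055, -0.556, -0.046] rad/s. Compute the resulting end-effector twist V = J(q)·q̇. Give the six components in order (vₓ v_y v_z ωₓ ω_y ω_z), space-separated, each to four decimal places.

0.1754 0.3663 -0.0048 0.0194 0.0417 -0.6110

o_n = [-0.5990, 0.0455, 0.4243]
J₁: ẑ×o_n = [-0.0455, -0.5990, 0.0000], ω = ẑ
J2: z=[0.0000, 0.0000, 1.0000] o=[0.0126, -0.2397, 0.0800] → [-0.2852, -0.6115, 0.0000, 0.0000, 0.0000, 1.0000]
J3: z=[-0.4226, -0.9063, 0.0000] o=[-0.6944, 0.0900, 0.0800] → [-0.3120, 0.1455, 0.1053, -0.4226, -0.9063, 0.0000]
V = J·q̇ = [0.1754, 0.3663, -0.0048, 0.0194, 0.0417, -0.6110]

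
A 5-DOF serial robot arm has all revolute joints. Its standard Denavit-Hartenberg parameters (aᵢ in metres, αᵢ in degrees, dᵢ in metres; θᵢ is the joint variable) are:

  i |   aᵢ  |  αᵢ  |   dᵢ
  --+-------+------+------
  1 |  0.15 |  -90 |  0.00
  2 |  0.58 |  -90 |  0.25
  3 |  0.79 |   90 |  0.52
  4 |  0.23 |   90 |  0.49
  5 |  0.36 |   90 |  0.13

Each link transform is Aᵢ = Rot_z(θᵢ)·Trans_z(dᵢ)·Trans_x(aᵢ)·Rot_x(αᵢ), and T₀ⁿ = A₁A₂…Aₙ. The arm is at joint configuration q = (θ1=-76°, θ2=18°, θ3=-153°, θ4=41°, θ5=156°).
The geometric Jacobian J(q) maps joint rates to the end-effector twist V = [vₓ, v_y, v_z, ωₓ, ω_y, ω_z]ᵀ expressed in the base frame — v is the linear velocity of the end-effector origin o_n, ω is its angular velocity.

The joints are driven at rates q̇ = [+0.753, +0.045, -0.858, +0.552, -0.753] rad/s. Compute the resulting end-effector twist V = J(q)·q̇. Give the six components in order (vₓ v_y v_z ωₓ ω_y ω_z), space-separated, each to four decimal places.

o_n = [-0.0425, 0.3625, -0.2090]
J₁: ẑ×o_n = [-0.3625, -0.0425, 0.0000], ω = ẑ
J2: z=[0.9703, 0.2419, 0.0000] o=[0.0363, -0.1455, 0.0000] → [-0.0506, 0.2028, 0.5120, 0.9703, 0.2419, 0.0000]
J3: z=[-0.0748, 0.2998, -0.9511] o=[0.4123, -0.6203, -0.1792] → [0.9257, 0.4303, 0.0629, -0.0748, 0.2998, -0.9511]
J4: z=[-0.9690, 0.2034, 0.1403] o=[0.5595, 0.2719, -0.4563] → [0.0376, 0.1551, 0.0347, -0.9690, 0.2034, 0.1403]
J5: z=[0.2109, 0.3852, 0.8984] o=[0.1143, 0.5786, -0.4832] → [0.2998, -0.1987, 0.0148, 0.2109, 0.3852, 0.8984]
V = J·q̇ = [-1.2745, -0.1569, -0.0229, -0.5859, -0.4242, 0.9699]

-1.2745 -0.1569 -0.0229 -0.5859 -0.4242 0.9699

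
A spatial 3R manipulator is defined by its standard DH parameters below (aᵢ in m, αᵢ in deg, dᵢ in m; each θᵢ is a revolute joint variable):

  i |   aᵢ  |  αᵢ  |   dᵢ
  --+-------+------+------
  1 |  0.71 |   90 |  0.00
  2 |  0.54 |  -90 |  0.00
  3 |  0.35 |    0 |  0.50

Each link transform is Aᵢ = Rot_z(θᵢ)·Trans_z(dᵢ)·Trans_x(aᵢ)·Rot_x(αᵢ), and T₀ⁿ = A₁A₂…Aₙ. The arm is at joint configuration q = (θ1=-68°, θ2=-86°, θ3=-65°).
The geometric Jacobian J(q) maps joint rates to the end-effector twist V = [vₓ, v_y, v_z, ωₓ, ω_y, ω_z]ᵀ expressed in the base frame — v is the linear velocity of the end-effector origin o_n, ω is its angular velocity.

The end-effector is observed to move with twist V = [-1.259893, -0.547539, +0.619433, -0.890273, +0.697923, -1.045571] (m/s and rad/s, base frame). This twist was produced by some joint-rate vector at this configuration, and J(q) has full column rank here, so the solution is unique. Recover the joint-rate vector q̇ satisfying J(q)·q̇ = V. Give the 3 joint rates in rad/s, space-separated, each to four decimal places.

o_n = [0.1767, -1.2841, -0.6514]
J₁: ẑ×o_n = [1.2841, 0.1767, -0.0000], ω = ẑ
J2: z=[-0.9272, -0.3746, 0.0000] o=[0.2660, -0.6583, 0.0000] → [0.2440, -0.6039, 0.5468, -0.9272, -0.3746, 0.0000]
J3: z=[0.3737, -0.9249, 0.0698] o=[0.2801, -0.6932, -0.5387] → [0.1454, 0.0349, -0.3164, 0.3737, -0.9249, 0.0698]
q̇ = J⁺·V = [-0.9770, 0.5640, -0.9830]

-0.9770 0.5640 -0.9830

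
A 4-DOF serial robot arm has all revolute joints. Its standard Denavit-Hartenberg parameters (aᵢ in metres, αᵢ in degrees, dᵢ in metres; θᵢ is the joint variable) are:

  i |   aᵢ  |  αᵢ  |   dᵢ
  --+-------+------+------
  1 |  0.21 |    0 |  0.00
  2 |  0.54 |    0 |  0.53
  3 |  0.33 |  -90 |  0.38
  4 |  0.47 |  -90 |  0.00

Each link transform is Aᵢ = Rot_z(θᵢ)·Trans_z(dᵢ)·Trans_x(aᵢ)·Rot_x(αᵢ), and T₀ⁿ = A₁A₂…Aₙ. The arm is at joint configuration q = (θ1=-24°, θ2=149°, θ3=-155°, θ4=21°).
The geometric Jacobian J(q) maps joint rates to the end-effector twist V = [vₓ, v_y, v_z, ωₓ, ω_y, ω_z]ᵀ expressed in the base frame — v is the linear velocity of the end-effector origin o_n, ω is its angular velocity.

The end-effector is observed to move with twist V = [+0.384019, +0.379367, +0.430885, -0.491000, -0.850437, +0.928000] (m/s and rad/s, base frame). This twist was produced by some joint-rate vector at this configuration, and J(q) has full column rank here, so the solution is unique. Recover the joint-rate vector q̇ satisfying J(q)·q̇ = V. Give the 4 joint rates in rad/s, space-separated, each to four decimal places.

o_n = [0.5479, -0.0275, 0.7416]
J₁: ẑ×o_n = [0.0275, 0.5479, -0.0000], ω = ẑ
J2: z=[0.0000, 0.0000, 1.0000] o=[0.1918, -0.0854, 0.0000] → [-0.0580, 0.3561, 0.0000, 0.0000, 0.0000, 1.0000]
J3: z=[0.0000, 0.0000, 1.0000] o=[-0.1179, 0.3569, 0.5300] → [0.3844, 0.6658, -0.0000, 0.0000, 0.0000, 1.0000]
J4: z=[0.5000, 0.8660, 0.0000] o=[0.1679, 0.1919, 0.9100] → [-0.1459, 0.0842, -0.4388, 0.5000, 0.8660, 0.0000]
q̇ = J⁺·V = [-0.5650, 0.7180, 0.7750, -0.9820]

-0.5650 0.7180 0.7750 -0.9820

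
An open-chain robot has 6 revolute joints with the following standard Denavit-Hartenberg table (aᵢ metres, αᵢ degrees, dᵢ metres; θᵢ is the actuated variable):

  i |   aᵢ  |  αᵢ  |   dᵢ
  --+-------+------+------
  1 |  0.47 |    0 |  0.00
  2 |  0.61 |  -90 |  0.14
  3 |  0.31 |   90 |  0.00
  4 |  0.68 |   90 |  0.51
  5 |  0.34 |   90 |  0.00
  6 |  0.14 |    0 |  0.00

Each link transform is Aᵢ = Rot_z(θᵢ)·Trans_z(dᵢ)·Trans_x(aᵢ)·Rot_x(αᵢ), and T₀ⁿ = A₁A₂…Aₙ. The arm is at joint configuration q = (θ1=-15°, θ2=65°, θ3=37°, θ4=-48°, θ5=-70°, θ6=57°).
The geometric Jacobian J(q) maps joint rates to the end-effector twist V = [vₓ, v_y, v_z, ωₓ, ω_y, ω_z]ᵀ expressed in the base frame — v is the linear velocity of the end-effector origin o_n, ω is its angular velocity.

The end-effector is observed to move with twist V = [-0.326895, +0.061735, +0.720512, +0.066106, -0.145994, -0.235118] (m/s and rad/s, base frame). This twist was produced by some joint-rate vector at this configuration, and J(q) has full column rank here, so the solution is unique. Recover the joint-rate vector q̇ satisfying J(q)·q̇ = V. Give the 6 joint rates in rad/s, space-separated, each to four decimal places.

o_n = [1.8172, 0.4300, -0.2303]
J₁: ẑ×o_n = [-0.4300, 1.8172, 0.0000], ω = ẑ
J2: z=[0.0000, 0.0000, 1.0000] o=[0.4540, -0.1216, 0.0000] → [-0.5517, 1.3632, 0.0000, 0.0000, 0.0000, 1.0000]
J3: z=[-0.7660, 0.6428, 0.0000] o=[0.8461, 0.3456, 0.1400] → [-0.2380, -0.2837, -0.6889, -0.7660, 0.6428, 0.0000]
J4: z=[0.3868, 0.4610, 0.7986] o=[1.0052, 0.5353, -0.0466] → [-0.0006, 0.7196, -0.4151, 0.3868, 0.4610, 0.7986]
J5: z=[0.1311, -0.8848, 0.4472] o=[1.8232, 0.7240, 0.0869] → [0.4121, 0.0389, -0.0438, 0.1311, -0.8848, 0.4472]
J6: z=[-0.9900, -0.0935, 0.1053] o=[1.8058, 0.5687, -0.2151] → [0.0160, -0.0139, 0.1384, -0.9900, -0.0935, 0.1053]
q̇ = J⁺·V = [-0.5970, 0.9300, -0.7110, -0.4120, -0.5920, 0.2440]

-0.5970 0.9300 -0.7110 -0.4120 -0.5920 0.2440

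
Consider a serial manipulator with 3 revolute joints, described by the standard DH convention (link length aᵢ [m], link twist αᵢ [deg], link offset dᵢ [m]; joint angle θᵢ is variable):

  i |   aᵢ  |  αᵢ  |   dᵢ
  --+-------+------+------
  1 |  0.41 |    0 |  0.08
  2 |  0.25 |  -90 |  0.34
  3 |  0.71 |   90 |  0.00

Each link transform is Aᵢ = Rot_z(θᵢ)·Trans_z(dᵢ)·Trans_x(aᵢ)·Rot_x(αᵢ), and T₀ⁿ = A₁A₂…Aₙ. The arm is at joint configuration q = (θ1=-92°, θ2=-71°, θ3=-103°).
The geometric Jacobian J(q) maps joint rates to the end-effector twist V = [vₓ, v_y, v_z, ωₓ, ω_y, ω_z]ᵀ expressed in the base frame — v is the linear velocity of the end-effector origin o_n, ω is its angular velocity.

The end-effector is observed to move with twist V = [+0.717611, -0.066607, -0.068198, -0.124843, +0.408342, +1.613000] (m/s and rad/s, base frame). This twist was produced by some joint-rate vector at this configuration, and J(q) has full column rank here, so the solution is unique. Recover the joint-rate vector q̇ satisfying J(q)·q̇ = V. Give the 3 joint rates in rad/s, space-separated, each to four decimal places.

0.9580 0.6550 -0.4270

o_n = [-0.1006, -0.4361, 1.1118]
J₁: ẑ×o_n = [0.4361, -0.1006, 0.0000], ω = ẑ
J2: z=[0.0000, 0.0000, 1.0000] o=[-0.0143, -0.4098, 0.0800] → [0.0264, -0.0863, 0.0000, 0.0000, 0.0000, 1.0000]
J3: z=[0.2924, -0.9563, 0.0000] o=[-0.2534, -0.4828, 0.4200] → [-0.6616, -0.2023, 0.1597, 0.2924, -0.9563, 0.0000]
q̇ = J⁺·V = [0.9580, 0.6550, -0.4270]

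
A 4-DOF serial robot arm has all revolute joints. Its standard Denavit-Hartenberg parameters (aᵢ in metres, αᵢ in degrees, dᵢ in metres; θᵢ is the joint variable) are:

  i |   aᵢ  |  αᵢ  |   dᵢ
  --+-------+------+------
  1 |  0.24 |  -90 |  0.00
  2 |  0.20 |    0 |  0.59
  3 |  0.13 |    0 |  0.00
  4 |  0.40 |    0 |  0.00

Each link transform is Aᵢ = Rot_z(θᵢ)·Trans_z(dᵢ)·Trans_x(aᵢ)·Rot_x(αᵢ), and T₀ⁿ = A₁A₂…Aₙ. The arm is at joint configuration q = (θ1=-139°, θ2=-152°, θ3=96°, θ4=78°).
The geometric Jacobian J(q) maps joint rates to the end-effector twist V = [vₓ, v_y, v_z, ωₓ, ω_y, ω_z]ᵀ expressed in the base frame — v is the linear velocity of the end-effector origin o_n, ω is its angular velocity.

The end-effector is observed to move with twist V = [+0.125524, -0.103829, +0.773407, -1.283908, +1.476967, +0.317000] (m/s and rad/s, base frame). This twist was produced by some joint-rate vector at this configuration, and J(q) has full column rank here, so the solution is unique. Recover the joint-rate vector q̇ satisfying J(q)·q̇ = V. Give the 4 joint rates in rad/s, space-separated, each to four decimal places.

0.3170 -0.1750 -0.9050 -0.8770

o_n = [0.0045, -0.7779, 0.0518]
J₁: ẑ×o_n = [0.7779, 0.0045, -0.0000], ω = ẑ
J2: z=[0.6561, -0.7547, 0.0000] o=[-0.1811, -0.1575, 0.0000] → [-0.0391, -0.0340, -0.2670, 0.6561, -0.7547, 0.0000]
J3: z=[0.6561, -0.7547, 0.0000] o=[0.3392, -0.4869, 0.0939] → [0.0317, 0.0276, -0.4436, 0.6561, -0.7547, 0.0000]
J4: z=[0.6561, -0.7547, 0.0000] o=[0.2844, -0.5346, 0.2017] → [0.1131, 0.0983, -0.3709, 0.6561, -0.7547, 0.0000]
q̇ = J⁺·V = [0.3170, -0.1750, -0.9050, -0.8770]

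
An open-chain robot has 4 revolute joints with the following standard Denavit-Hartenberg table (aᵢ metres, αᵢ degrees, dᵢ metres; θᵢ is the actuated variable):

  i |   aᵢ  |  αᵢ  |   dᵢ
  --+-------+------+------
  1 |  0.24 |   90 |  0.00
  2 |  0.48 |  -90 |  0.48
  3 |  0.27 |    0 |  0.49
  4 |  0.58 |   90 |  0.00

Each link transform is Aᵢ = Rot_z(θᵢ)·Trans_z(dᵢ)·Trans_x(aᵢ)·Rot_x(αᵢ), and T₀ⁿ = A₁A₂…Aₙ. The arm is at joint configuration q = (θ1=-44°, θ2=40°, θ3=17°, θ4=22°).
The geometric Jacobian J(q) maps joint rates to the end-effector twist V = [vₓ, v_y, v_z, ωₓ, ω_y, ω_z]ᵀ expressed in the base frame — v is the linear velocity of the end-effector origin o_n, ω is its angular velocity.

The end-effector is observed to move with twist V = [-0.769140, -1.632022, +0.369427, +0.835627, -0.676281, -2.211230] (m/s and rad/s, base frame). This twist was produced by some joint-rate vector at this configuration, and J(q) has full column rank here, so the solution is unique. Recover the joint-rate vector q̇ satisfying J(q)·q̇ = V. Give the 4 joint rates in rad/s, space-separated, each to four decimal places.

-0.9350 -0.0940 -0.6810 -0.9850

o_n = [0.5762, -0.6065, 1.1396]
J₁: ẑ×o_n = [0.6065, 0.5762, -0.0000], ω = ẑ
J2: z=[-0.6947, -0.7193, 0.0000] o=[0.1726, -0.1667, 0.0000] → [-0.8198, 0.7916, 0.5958, -0.6947, -0.7193, 0.0000]
J3: z=[-0.4624, 0.4465, 0.7660] o=[0.1037, -0.7674, 0.3085] → [0.2478, 0.7462, -0.2854, -0.4624, 0.4465, 0.7660]
J4: z=[-0.4624, 0.4465, 0.7660] o=[0.0743, -0.6292, 0.8499] → [0.1120, 0.5185, -0.2346, -0.4624, 0.4465, 0.7660]
q̇ = J⁺·V = [-0.9350, -0.0940, -0.6810, -0.9850]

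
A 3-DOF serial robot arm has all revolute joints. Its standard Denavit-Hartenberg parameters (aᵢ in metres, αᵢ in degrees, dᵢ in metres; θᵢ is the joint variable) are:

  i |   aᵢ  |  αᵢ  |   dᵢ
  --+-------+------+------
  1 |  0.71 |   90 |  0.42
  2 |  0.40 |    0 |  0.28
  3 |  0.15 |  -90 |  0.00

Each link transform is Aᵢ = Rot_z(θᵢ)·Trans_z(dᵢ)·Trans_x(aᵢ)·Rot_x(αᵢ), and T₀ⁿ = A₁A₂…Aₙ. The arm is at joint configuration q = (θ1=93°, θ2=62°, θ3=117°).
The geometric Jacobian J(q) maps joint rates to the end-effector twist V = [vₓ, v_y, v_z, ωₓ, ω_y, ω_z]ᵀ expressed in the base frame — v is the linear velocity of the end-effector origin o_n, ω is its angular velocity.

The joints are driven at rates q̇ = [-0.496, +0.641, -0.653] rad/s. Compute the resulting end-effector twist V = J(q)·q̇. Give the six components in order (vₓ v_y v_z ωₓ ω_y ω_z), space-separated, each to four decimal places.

o_n = [0.2405, 0.7614, 0.7758]
J₁: ẑ×o_n = [-0.7614, 0.2405, 0.0000], ω = ẑ
J2: z=[0.9986, 0.0523, 0.0000] o=[-0.0372, 0.7090, 0.4200] → [0.0186, -0.3553, 0.0378, 0.9986, 0.0523, 0.0000]
J3: z=[0.9986, 0.0523, 0.0000] o=[0.2326, 0.9112, 0.7732] → [0.0001, -0.0026, -0.1500, 0.9986, 0.0523, 0.0000]
V = J·q̇ = [0.3895, -0.3453, 0.1222, -0.0120, -0.0006, -0.4960]

0.3895 -0.3453 0.1222 -0.0120 -0.0006 -0.4960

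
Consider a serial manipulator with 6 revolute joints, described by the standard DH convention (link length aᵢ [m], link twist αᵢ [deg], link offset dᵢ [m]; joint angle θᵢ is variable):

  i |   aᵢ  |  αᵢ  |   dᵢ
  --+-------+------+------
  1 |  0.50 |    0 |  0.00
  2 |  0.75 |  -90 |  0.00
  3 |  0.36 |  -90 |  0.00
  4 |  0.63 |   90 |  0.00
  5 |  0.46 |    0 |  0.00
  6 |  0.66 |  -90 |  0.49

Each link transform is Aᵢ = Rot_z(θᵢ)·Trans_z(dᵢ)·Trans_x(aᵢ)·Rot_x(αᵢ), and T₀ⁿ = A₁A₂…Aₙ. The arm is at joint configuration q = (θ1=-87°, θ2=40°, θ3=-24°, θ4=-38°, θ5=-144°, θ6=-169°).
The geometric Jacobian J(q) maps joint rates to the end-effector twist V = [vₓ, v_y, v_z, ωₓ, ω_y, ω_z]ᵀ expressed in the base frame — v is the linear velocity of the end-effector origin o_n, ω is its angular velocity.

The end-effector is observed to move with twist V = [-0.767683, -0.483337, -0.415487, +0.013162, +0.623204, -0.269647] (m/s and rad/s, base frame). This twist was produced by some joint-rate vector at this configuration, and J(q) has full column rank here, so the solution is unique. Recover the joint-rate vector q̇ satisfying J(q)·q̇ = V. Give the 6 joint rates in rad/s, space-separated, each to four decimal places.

-0.5700 0.1490 -0.0090 -0.3200 0.0100 0.5530

o_n = [1.5817, -0.9621, 0.0567]
J₁: ẑ×o_n = [0.9621, 1.5817, -0.0000], ω = ẑ
J2: z=[0.0000, 0.0000, 1.0000] o=[0.0262, -0.4993, 0.0000] → [0.4628, 1.5555, -0.0000, 0.0000, 0.0000, 1.0000]
J3: z=[0.7314, 0.6820, 0.0000] o=[0.5377, -1.0478, 0.0000] → [0.0387, -0.0415, -0.6493, 0.7314, 0.6820, 0.0000]
J4: z=[0.2774, -0.2975, -0.9135] o=[0.7620, -1.2884, 0.1464] → [0.3247, -0.7239, 0.3343, 0.2774, -0.2975, -0.9135]
J5: z=[0.1927, 0.9488, -0.2504] o=[1.3549, -1.3555, 0.3483] → [-0.1782, -0.0006, -0.1393, 0.1927, 0.9488, -0.2504]
J6: z=[0.1927, 0.9488, -0.2504] o=[0.9297, -1.2354, 0.4761] → [-0.3295, -0.0824, -0.5659, 0.1927, 0.9488, -0.2504]
q̇ = J⁺·V = [-0.5700, 0.1490, -0.0090, -0.3200, 0.0100, 0.5530]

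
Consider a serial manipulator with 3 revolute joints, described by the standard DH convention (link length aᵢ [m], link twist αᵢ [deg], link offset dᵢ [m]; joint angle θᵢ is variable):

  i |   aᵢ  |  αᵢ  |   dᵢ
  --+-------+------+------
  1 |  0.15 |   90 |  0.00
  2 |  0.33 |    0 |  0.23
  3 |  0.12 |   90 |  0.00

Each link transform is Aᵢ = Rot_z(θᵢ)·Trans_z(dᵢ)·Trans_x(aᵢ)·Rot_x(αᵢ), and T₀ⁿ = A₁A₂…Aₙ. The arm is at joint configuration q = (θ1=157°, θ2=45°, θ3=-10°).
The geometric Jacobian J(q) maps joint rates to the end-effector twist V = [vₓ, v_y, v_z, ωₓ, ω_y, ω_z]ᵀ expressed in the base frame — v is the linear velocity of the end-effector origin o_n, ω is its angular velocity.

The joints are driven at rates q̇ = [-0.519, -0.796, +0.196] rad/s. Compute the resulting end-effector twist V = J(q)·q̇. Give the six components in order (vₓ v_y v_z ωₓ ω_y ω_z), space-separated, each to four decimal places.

-0.0014 0.2722 -0.2447 -0.2344 -0.5523 -0.5190

o_n = [-0.3535, 0.3999, 0.3022]
J₁: ẑ×o_n = [-0.3999, -0.3535, 0.0000], ω = ẑ
J2: z=[0.3907, 0.9205, 0.0000] o=[-0.1381, 0.0586, 0.0000] → [0.2782, -0.1181, 0.3316, 0.3907, 0.9205, 0.0000]
J3: z=[0.3907, 0.9205, 0.0000] o=[-0.2630, 0.3615, 0.2333] → [0.0634, -0.0269, 0.0983, 0.3907, 0.9205, 0.0000]
V = J·q̇ = [-0.0014, 0.2722, -0.2447, -0.2344, -0.5523, -0.5190]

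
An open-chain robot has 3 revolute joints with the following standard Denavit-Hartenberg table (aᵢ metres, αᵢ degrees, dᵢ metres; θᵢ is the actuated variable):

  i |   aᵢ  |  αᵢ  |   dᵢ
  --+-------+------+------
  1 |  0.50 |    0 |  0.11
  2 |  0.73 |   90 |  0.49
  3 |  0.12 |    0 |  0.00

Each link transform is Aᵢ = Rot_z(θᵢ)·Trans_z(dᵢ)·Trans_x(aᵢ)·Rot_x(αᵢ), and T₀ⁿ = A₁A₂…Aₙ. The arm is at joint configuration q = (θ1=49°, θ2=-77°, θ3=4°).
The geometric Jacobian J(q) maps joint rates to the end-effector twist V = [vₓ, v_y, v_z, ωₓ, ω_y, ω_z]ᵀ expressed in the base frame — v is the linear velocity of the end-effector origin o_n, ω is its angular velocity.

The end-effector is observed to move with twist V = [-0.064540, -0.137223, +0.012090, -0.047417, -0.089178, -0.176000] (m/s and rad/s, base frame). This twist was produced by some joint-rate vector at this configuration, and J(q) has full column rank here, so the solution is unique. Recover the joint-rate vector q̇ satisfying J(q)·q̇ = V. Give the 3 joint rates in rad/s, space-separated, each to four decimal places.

o_n = [1.0783, -0.0216, 0.6084]
J₁: ẑ×o_n = [0.0216, 1.0783, -0.0000], ω = ẑ
J2: z=[0.0000, 0.0000, 1.0000] o=[0.3280, 0.3774, 0.1100] → [0.3989, 0.7502, -0.0000, 0.0000, 0.0000, 1.0000]
J3: z=[-0.4695, -0.8829, 0.0000] o=[0.9726, 0.0346, 0.6000] → [-0.0074, 0.0039, 0.1197, -0.4695, -0.8829, 0.0000]
q̇ = J⁺·V = [-0.0170, -0.1590, 0.1010]

-0.0170 -0.1590 0.1010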